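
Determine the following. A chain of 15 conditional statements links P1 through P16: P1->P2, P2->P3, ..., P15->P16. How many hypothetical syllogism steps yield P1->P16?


With 15 implications in a chain connecting 16 propositions:
P1->P2, P2->P3, ..., P15->P16
Steps needed = (number of implications) - 1 = 15 - 1 = 14

14


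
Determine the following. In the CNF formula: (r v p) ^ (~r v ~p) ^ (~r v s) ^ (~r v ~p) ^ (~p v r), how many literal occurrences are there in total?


Counting literals in each clause:
Clause 1: 2 literal(s)
Clause 2: 2 literal(s)
Clause 3: 2 literal(s)
Clause 4: 2 literal(s)
Clause 5: 2 literal(s)
Total = 10

10


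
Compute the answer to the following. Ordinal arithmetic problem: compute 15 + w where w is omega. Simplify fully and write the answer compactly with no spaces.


Compute 15 + w.
Ordinal + is associative but NOT commutative; for finite n>0, n + w = w but w + n stays w+n.
Any finite left addend is absorbed by w on the right: 15 + w = w.
Result = w

w


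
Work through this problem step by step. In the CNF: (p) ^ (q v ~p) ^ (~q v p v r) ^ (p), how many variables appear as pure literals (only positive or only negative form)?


Check each variable for pure literal status:
p: mixed (not pure)
q: mixed (not pure)
r: pure positive
Pure literal count = 1

1


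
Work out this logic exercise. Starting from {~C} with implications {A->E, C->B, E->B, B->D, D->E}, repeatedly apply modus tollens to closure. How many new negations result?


Initial negated facts: {~C}
Apply modus tollens to closure:
  (no implication fires)
Final negated: {~C}
New negations: {(none)}
Count = 0

0


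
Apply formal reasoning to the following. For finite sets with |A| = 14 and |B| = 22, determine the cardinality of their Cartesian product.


The Cartesian product A x B contains all ordered pairs (a, b).
|A x B| = |A| * |B| = 14 * 22 = 308

308


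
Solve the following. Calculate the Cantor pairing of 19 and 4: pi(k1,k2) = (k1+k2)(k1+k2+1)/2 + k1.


k1 + k2 = 23
(k1+k2)(k1+k2+1)/2 = 23 * 24 / 2 = 276
pi = 276 + 19 = 295

295


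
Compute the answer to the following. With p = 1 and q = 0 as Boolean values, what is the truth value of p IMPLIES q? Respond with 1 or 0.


p = 1, q = 0
Operation: p IMPLIES q
Evaluate: 1 IMPLIES 0 = 0

0


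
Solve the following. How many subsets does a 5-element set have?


The power set of a set with n elements has 2^n elements.
|P(S)| = 2^5 = 32

32


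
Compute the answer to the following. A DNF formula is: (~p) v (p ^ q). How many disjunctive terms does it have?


A DNF formula is a disjunction of terms (conjunctions).
Terms are separated by v.
Counting the disjuncts: 2 terms.

2


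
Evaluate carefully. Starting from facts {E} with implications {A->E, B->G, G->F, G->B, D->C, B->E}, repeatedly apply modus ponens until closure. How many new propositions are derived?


Initial facts: {E}
Apply modus ponens to closure:
  (no implication fires)
Final known: {E}
New propositions: {(none)}
Count = 0

0


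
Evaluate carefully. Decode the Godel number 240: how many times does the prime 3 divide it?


Factorize 240 by dividing by 3 repeatedly.
Division steps: 3 divides 240 exactly 1 time(s).
Exponent of 3 = 1

1


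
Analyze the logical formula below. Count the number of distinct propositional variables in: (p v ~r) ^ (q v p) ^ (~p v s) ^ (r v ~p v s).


Identify each variable that appears in the formula.
Variables found: p, q, r, s
Count = 4

4


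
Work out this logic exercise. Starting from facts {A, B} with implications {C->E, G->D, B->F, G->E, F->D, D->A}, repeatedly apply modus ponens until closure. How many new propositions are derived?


Initial facts: {A, B}
Apply modus ponens to closure:
  B and B->F  =>  F
  F and F->D  =>  D
Final known: {A, B, D, F}
New propositions: {D, F}
Count = 2

2


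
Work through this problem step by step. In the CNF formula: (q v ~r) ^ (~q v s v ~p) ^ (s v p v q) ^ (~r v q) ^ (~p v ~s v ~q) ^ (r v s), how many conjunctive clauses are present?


A CNF formula is a conjunction of clauses.
Clauses are separated by ^.
Counting the conjuncts: 6 clauses.

6


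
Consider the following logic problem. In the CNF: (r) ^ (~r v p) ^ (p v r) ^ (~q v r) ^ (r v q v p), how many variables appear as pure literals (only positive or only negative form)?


Check each variable for pure literal status:
p: pure positive
q: mixed (not pure)
r: mixed (not pure)
Pure literal count = 1

1


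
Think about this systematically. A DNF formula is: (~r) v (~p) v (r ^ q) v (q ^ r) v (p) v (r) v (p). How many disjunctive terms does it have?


A DNF formula is a disjunction of terms (conjunctions).
Terms are separated by v.
Counting the disjuncts: 7 terms.

7


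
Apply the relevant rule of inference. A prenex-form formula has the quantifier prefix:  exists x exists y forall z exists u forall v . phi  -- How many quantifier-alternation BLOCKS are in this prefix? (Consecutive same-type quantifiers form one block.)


Quantifier-type sequence: E E A E A  (A=forall, E=exists)
Group into maximal same-type runs:
  Ex2 | Ax1 | Ex1 | Ax1
Number of blocks = 4

4


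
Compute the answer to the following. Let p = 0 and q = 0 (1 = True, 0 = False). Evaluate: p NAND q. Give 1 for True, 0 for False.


p = 0, q = 0
Operation: p NAND q
Evaluate: 0 NAND 0 = 1

1


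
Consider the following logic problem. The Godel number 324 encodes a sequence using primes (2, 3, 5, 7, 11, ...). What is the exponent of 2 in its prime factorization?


Factorize 324 by dividing by 2 repeatedly.
Division steps: 2 divides 324 exactly 2 time(s).
Exponent of 2 = 2

2


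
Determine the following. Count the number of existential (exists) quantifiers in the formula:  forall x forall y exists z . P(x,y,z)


Quantifier prefix: forall x forall y exists z
Mark each quantifier type:
  U U E
Universal count = 2, Existential count = 1
Asked for existential (exists) quantifiers: 1

1


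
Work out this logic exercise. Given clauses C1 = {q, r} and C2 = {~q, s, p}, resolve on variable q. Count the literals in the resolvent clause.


Remove q from C1 and ~q from C2.
C1 remainder: {r}
C2 remainder: {s, p}
Union (resolvent): {p, r, s}
Resolvent has 3 literal(s).

3


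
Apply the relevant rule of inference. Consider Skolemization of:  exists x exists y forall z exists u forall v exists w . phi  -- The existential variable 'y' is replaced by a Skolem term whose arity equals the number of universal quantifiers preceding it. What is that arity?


Quantifier prefix: exists x exists y forall z exists u forall v exists w
'y' is existentially quantified at position 2.
No universal quantifiers precede it.
Skolem function arity = 0 (a Skolem constant)

0


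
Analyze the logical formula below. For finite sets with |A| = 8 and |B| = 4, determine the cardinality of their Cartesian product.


The Cartesian product A x B contains all ordered pairs (a, b).
|A x B| = |A| * |B| = 8 * 4 = 32

32


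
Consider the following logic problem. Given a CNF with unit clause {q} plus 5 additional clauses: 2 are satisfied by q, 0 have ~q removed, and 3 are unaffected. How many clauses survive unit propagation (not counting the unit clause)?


Satisfied (removed): 2
Shortened (remain): 0
Unchanged (remain): 3
Remaining = 0 + 3 = 3

3


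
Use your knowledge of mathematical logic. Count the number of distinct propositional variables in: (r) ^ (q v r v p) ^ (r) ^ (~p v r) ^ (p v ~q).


Identify each variable that appears in the formula.
Variables found: p, q, r
Count = 3

3


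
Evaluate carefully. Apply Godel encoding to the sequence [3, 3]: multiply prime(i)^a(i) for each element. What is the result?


Encode each element as an exponent of the corresponding prime:
  2^3 = 8
  3^3 = 27
Product = 8 * 27 = 216

216


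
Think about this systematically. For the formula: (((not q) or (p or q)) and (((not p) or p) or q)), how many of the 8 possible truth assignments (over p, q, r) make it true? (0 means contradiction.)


Check all 8 assignments:
p=0, q=0, r=0: 1
p=0, q=0, r=1: 1
p=0, q=1, r=0: 1
p=0, q=1, r=1: 1
p=1, q=0, r=0: 1
p=1, q=0, r=1: 1
p=1, q=1, r=0: 1
p=1, q=1, r=1: 1
Count of True = 8

8


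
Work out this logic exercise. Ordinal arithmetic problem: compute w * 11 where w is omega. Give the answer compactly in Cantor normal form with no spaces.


Compute w * 11.
Ordinal * is associative and left-distributive over +, but NOT commutative; for finite n>1, n*w = w but w*n stays w*n.
w * 11 means 11 copies of w concatenated: w*11.
Result = w*11

w*11


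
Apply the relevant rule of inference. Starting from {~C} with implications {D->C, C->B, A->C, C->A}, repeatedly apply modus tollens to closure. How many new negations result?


Initial negated facts: {~C}
Apply modus tollens to closure:
  ~C and D->C  =>  ~D
  ~C and A->C  =>  ~A
Final negated: {~A, ~C, ~D}
New negations: {~A, ~D}
Count = 2

2


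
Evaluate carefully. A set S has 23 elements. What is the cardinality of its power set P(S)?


The power set of a set with n elements has 2^n elements.
|P(S)| = 2^23 = 8388608

8388608


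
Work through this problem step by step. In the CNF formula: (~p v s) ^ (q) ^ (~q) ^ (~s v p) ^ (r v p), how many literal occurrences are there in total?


Counting literals in each clause:
Clause 1: 2 literal(s)
Clause 2: 1 literal(s)
Clause 3: 1 literal(s)
Clause 4: 2 literal(s)
Clause 5: 2 literal(s)
Total = 8

8


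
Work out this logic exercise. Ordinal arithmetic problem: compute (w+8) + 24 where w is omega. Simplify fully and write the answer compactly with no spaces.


Compute (w+8) + 24.
Ordinal + is associative but NOT commutative; for finite n>0, n + w = w but w + n stays w+n.
By associativity: (w+8) + 24 = w + (8+24) = w+32.
Result = w+32

w+32


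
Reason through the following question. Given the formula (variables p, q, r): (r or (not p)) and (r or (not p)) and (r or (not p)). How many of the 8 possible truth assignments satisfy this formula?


Evaluate all 8 assignments for p, q, r:
p=0, q=0, r=0: 1
p=0, q=0, r=1: 1
p=0, q=1, r=0: 1
p=0, q=1, r=1: 1
p=1, q=0, r=0: 0
p=1, q=0, r=1: 1
p=1, q=1, r=0: 0
p=1, q=1, r=1: 1
Satisfying count = 6

6


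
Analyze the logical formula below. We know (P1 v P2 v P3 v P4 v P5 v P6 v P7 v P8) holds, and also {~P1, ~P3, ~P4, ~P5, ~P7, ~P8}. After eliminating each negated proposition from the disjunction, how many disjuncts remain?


Original disjuncts (8): P1, P2, P3, P4, P5, P6, P7, P8
Negated (eliminate): ~P1, ~P3, ~P4, ~P5, ~P7, ~P8
Remaining disjuncts: P2, P6
Count = 8 - 6 = 2

2


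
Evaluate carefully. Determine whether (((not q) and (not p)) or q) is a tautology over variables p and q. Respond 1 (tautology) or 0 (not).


Check all 4 assignments:
p=0, q=0: 1
p=0, q=1: 1
p=1, q=0: 0
p=1, q=1: 1
Satisfying count = 3/4.
Tautology iff count = 4: no.

0


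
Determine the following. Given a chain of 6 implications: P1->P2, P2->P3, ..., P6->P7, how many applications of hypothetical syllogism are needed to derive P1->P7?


With 6 implications in a chain connecting 7 propositions:
P1->P2, P2->P3, ..., P6->P7
Steps needed = (number of implications) - 1 = 6 - 1 = 5

5


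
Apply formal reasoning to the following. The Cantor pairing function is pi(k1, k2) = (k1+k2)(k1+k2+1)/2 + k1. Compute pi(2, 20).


k1 + k2 = 22
(k1+k2)(k1+k2+1)/2 = 22 * 23 / 2 = 253
pi = 253 + 2 = 255

255


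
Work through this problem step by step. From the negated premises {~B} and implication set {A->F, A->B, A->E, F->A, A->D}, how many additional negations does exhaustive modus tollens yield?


Initial negated facts: {~B}
Apply modus tollens to closure:
  ~B and A->B  =>  ~A
  ~A and F->A  =>  ~F
Final negated: {~A, ~B, ~F}
New negations: {~A, ~F}
Count = 2

2


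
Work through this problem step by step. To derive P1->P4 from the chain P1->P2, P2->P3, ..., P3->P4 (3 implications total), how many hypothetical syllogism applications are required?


With 3 implications in a chain connecting 4 propositions:
P1->P2, P2->P3, ..., P3->P4
Steps needed = (number of implications) - 1 = 3 - 1 = 2

2


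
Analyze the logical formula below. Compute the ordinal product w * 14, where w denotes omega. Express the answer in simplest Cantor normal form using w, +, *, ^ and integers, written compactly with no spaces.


Compute w * 14.
Ordinal * is associative and left-distributive over +, but NOT commutative; for finite n>1, n*w = w but w*n stays w*n.
w * 14 means 14 copies of w concatenated: w*14.
Result = w*14

w*14


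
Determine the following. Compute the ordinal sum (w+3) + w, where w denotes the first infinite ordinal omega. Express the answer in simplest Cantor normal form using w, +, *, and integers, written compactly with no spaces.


Compute (w+3) + w.
Ordinal + is associative but NOT commutative; for finite n>0, n + w = w but w + n stays w+n.
(w+3) + w = w + (3+w) = w + w = w*2 (the finite tail 3 is absorbed by the right w).
Result = w*2

w*2


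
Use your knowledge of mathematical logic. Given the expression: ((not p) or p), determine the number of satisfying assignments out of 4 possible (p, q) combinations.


Check all 4 assignments:
p=0, q=0: 1
p=0, q=1: 1
p=1, q=0: 1
p=1, q=1: 1
Count of True = 4

4


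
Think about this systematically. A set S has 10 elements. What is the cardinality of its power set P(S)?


The power set of a set with n elements has 2^n elements.
|P(S)| = 2^10 = 1024

1024


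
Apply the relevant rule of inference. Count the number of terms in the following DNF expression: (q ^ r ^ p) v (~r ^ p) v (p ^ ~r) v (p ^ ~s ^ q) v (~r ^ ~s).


A DNF formula is a disjunction of terms (conjunctions).
Terms are separated by v.
Counting the disjuncts: 5 terms.

5


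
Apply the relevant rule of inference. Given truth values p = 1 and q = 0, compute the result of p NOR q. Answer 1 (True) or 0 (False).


p = 1, q = 0
Operation: p NOR q
Evaluate: 1 NOR 0 = 0

0


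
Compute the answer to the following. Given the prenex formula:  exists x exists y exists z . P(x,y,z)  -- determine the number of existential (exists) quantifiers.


Quantifier prefix: exists x exists y exists z
Mark each quantifier type:
  E E E
Universal count = 0, Existential count = 3
Asked for existential (exists) quantifiers: 3

3


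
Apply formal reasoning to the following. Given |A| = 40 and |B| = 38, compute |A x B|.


The Cartesian product A x B contains all ordered pairs (a, b).
|A x B| = |A| * |B| = 40 * 38 = 1520

1520


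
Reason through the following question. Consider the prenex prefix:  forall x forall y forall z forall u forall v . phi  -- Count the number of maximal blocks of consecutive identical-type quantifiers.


Quantifier-type sequence: A A A A A  (A=forall, E=exists)
Group into maximal same-type runs:
  Ax5
Number of blocks = 1

1


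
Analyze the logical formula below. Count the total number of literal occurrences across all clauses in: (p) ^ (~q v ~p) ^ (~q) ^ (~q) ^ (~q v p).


Counting literals in each clause:
Clause 1: 1 literal(s)
Clause 2: 2 literal(s)
Clause 3: 1 literal(s)
Clause 4: 1 literal(s)
Clause 5: 2 literal(s)
Total = 7

7


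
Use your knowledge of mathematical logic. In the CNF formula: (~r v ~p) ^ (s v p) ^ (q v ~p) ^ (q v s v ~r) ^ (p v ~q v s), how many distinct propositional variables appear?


Identify each variable that appears in the formula.
Variables found: p, q, r, s
Count = 4

4


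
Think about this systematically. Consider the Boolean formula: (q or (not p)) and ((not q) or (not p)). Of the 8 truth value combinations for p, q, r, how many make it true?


Evaluate all 8 assignments for p, q, r:
p=0, q=0, r=0: 1
p=0, q=0, r=1: 1
p=0, q=1, r=0: 1
p=0, q=1, r=1: 1
p=1, q=0, r=0: 0
p=1, q=0, r=1: 0
p=1, q=1, r=0: 0
p=1, q=1, r=1: 0
Satisfying count = 4

4


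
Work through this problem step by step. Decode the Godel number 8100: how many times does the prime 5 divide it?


Factorize 8100 by dividing by 5 repeatedly.
Division steps: 5 divides 8100 exactly 2 time(s).
Exponent of 5 = 2

2


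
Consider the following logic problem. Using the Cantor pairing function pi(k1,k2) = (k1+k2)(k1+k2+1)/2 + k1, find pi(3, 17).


k1 + k2 = 20
(k1+k2)(k1+k2+1)/2 = 20 * 21 / 2 = 210
pi = 210 + 3 = 213

213


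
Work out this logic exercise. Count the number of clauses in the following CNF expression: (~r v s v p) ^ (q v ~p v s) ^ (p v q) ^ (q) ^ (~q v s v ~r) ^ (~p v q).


A CNF formula is a conjunction of clauses.
Clauses are separated by ^.
Counting the conjuncts: 6 clauses.

6


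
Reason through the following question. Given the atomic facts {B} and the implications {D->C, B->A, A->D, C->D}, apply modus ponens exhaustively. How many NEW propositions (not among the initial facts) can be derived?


Initial facts: {B}
Apply modus ponens to closure:
  B and B->A  =>  A
  A and A->D  =>  D
  D and D->C  =>  C
Final known: {A, B, C, D}
New propositions: {A, C, D}
Count = 3

3


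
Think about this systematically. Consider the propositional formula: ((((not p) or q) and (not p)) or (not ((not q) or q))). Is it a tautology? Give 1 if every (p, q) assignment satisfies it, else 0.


Check all 4 assignments:
p=0, q=0: 1
p=0, q=1: 1
p=1, q=0: 0
p=1, q=1: 0
Satisfying count = 2/4.
Tautology iff count = 4: no.

0


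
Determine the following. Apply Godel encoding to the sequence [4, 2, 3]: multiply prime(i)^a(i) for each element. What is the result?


Encode each element as an exponent of the corresponding prime:
  2^4 = 16
  3^2 = 9
  5^3 = 125
Product = 16 * 9 * 125 = 18000

18000


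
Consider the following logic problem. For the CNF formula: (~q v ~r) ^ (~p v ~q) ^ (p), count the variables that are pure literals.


Check each variable for pure literal status:
p: mixed (not pure)
q: pure negative
r: pure negative
Pure literal count = 2

2


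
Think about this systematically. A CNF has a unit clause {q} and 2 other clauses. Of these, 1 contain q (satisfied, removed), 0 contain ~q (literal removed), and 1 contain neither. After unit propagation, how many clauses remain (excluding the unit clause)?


Satisfied (removed): 1
Shortened (remain): 0
Unchanged (remain): 1
Remaining = 0 + 1 = 1

1


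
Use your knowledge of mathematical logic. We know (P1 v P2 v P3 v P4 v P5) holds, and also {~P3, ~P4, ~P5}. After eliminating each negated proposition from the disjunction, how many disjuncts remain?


Original disjuncts (5): P1, P2, P3, P4, P5
Negated (eliminate): ~P3, ~P4, ~P5
Remaining disjuncts: P1, P2
Count = 5 - 3 = 2

2


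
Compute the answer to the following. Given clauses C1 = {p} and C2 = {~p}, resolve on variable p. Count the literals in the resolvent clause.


Remove p from C1 and ~p from C2.
C1 remainder: {}
C2 remainder: {}
Union (resolvent): {} (empty clause)
Resolvent has 0 literal(s).

0


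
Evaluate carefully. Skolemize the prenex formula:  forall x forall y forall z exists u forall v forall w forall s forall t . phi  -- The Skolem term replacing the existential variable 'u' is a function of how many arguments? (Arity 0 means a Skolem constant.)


Quantifier prefix: forall x forall y forall z exists u forall v forall w forall s forall t
'u' is existentially quantified at position 4.
Universal variables preceding it: x, y, z
Skolem function arity = 3

3


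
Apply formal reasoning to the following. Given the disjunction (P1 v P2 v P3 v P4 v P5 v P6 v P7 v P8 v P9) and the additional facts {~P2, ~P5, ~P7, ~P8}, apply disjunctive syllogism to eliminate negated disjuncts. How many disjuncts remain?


Original disjuncts (9): P1, P2, P3, P4, P5, P6, P7, P8, P9
Negated (eliminate): ~P2, ~P5, ~P7, ~P8
Remaining disjuncts: P1, P3, P4, P6, P9
Count = 9 - 4 = 5

5


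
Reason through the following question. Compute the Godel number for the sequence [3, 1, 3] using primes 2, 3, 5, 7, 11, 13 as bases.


Encode each element as an exponent of the corresponding prime:
  2^3 = 8
  3^1 = 3
  5^3 = 125
Product = 8 * 3 * 125 = 3000

3000


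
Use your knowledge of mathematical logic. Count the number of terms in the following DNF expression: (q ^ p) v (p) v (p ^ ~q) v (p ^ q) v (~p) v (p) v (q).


A DNF formula is a disjunction of terms (conjunctions).
Terms are separated by v.
Counting the disjuncts: 7 terms.

7


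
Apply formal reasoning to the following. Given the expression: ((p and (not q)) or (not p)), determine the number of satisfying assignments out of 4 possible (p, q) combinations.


Check all 4 assignments:
p=0, q=0: 1
p=0, q=1: 1
p=1, q=0: 1
p=1, q=1: 0
Count of True = 3

3


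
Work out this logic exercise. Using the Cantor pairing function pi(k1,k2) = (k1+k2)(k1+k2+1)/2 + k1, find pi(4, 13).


k1 + k2 = 17
(k1+k2)(k1+k2+1)/2 = 17 * 18 / 2 = 153
pi = 153 + 4 = 157

157


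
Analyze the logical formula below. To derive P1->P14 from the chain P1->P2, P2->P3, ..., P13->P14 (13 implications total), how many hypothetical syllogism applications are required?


With 13 implications in a chain connecting 14 propositions:
P1->P2, P2->P3, ..., P13->P14
Steps needed = (number of implications) - 1 = 13 - 1 = 12

12


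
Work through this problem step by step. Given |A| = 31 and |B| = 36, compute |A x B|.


The Cartesian product A x B contains all ordered pairs (a, b).
|A x B| = |A| * |B| = 31 * 36 = 1116

1116


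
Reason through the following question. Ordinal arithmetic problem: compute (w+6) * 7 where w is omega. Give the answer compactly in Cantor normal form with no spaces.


Compute (w+6) * 7.
Ordinal * is associative and left-distributive over +, but NOT commutative; for finite n>1, n*w = w but w*n stays w*n.
(w+6) * 7 = (w+6) repeated 7 times. Each intermediate +6 is absorbed by the following w; only the last survives: w*7+6.
Result = w*7+6

w*7+6


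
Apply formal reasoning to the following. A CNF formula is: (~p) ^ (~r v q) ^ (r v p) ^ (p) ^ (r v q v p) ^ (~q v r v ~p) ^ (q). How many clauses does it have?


A CNF formula is a conjunction of clauses.
Clauses are separated by ^.
Counting the conjuncts: 7 clauses.

7


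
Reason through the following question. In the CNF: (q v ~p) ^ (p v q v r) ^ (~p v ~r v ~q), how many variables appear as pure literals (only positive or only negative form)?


Check each variable for pure literal status:
p: mixed (not pure)
q: mixed (not pure)
r: mixed (not pure)
Pure literal count = 0

0


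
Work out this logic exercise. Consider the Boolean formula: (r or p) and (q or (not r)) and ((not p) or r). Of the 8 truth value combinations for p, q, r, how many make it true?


Evaluate all 8 assignments for p, q, r:
p=0, q=0, r=0: 0
p=0, q=0, r=1: 0
p=0, q=1, r=0: 0
p=0, q=1, r=1: 1
p=1, q=0, r=0: 0
p=1, q=0, r=1: 0
p=1, q=1, r=0: 0
p=1, q=1, r=1: 1
Satisfying count = 2

2


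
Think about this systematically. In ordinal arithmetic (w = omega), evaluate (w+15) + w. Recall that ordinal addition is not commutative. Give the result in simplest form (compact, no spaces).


Compute (w+15) + w.
Ordinal + is associative but NOT commutative; for finite n>0, n + w = w but w + n stays w+n.
(w+15) + w = w + (15+w) = w + w = w*2 (the finite tail 15 is absorbed by the right w).
Result = w*2

w*2


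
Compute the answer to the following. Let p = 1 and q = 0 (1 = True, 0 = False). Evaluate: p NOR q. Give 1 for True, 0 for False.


p = 1, q = 0
Operation: p NOR q
Evaluate: 1 NOR 0 = 0

0


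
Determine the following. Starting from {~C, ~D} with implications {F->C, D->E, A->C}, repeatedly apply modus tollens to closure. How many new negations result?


Initial negated facts: {~C, ~D}
Apply modus tollens to closure:
  ~C and F->C  =>  ~F
  ~C and A->C  =>  ~A
Final negated: {~A, ~C, ~D, ~F}
New negations: {~A, ~F}
Count = 2

2


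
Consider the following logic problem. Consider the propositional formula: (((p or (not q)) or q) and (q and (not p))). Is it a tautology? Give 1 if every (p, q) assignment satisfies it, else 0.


Check all 4 assignments:
p=0, q=0: 0
p=0, q=1: 1
p=1, q=0: 0
p=1, q=1: 0
Satisfying count = 1/4.
Tautology iff count = 4: no.

0


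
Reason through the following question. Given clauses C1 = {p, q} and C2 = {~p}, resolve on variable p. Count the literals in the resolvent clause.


Remove p from C1 and ~p from C2.
C1 remainder: {q}
C2 remainder: {}
Union (resolvent): {q}
Resolvent has 1 literal(s).

1


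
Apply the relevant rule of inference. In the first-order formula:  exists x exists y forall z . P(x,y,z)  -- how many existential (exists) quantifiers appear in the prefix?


Quantifier prefix: exists x exists y forall z
Mark each quantifier type:
  E E U
Universal count = 1, Existential count = 2
Asked for existential (exists) quantifiers: 2

2


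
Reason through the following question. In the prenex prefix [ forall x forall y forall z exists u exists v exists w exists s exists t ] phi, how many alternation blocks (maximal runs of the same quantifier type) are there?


Quantifier-type sequence: A A A E E E E E  (A=forall, E=exists)
Group into maximal same-type runs:
  Ax3 | Ex5
Number of blocks = 2

2


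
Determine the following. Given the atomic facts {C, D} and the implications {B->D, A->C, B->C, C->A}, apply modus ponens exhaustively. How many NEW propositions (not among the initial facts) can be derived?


Initial facts: {C, D}
Apply modus ponens to closure:
  C and C->A  =>  A
Final known: {A, C, D}
New propositions: {A}
Count = 1

1


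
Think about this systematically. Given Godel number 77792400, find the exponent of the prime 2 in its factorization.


Factorize 77792400 by dividing by 2 repeatedly.
Division steps: 2 divides 77792400 exactly 4 time(s).
Exponent of 2 = 4

4


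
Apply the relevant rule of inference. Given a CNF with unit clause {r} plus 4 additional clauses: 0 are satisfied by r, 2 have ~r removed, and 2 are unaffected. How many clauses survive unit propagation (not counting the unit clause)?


Satisfied (removed): 0
Shortened (remain): 2
Unchanged (remain): 2
Remaining = 2 + 2 = 4

4


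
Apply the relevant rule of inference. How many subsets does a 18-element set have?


The power set of a set with n elements has 2^n elements.
|P(S)| = 2^18 = 262144

262144


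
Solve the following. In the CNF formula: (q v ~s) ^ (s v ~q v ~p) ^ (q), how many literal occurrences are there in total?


Counting literals in each clause:
Clause 1: 2 literal(s)
Clause 2: 3 literal(s)
Clause 3: 1 literal(s)
Total = 6

6


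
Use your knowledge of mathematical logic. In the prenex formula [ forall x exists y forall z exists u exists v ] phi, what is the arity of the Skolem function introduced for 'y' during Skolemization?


Quantifier prefix: forall x exists y forall z exists u exists v
'y' is existentially quantified at position 2.
Universal variables preceding it: x
Skolem function arity = 1

1


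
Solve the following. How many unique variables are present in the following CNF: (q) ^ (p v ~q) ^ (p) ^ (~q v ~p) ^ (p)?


Identify each variable that appears in the formula.
Variables found: p, q
Count = 2

2


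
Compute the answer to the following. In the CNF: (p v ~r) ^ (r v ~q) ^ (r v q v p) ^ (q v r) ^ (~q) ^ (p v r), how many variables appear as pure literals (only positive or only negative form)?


Check each variable for pure literal status:
p: pure positive
q: mixed (not pure)
r: mixed (not pure)
Pure literal count = 1

1


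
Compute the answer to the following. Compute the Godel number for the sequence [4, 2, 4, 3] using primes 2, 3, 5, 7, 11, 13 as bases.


Encode each element as an exponent of the corresponding prime:
  2^4 = 16
  3^2 = 9
  5^4 = 625
  7^3 = 343
Product = 16 * 9 * 625 * 343 = 30870000

30870000


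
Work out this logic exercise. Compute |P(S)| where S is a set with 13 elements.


The power set of a set with n elements has 2^n elements.
|P(S)| = 2^13 = 8192

8192


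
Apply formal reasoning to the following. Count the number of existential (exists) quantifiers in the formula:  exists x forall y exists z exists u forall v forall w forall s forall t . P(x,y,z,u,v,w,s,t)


Quantifier prefix: exists x forall y exists z exists u forall v forall w forall s forall t
Mark each quantifier type:
  E U E E U U U U
Universal count = 5, Existential count = 3
Asked for existential (exists) quantifiers: 3

3


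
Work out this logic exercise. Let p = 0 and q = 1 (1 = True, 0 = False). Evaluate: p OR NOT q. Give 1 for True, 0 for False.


p = 0, q = 1
Operation: p OR NOT q
Evaluate: 0 OR NOT 1 = 0

0


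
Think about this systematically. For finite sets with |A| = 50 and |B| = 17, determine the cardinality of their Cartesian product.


The Cartesian product A x B contains all ordered pairs (a, b).
|A x B| = |A| * |B| = 50 * 17 = 850

850


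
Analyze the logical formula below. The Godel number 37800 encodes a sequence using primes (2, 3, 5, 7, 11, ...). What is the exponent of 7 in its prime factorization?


Factorize 37800 by dividing by 7 repeatedly.
Division steps: 7 divides 37800 exactly 1 time(s).
Exponent of 7 = 1

1


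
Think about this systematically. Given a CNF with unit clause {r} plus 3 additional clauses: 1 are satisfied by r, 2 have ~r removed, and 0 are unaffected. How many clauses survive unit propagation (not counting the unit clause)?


Satisfied (removed): 1
Shortened (remain): 2
Unchanged (remain): 0
Remaining = 2 + 0 = 2

2


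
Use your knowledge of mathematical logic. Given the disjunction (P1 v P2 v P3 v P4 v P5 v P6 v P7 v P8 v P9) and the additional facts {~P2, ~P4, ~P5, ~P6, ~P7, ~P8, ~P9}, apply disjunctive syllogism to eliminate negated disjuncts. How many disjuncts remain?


Original disjuncts (9): P1, P2, P3, P4, P5, P6, P7, P8, P9
Negated (eliminate): ~P2, ~P4, ~P5, ~P6, ~P7, ~P8, ~P9
Remaining disjuncts: P1, P3
Count = 9 - 7 = 2

2


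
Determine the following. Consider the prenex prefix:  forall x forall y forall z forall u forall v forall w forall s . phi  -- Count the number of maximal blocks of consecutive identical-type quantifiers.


Quantifier-type sequence: A A A A A A A  (A=forall, E=exists)
Group into maximal same-type runs:
  Ax7
Number of blocks = 1

1


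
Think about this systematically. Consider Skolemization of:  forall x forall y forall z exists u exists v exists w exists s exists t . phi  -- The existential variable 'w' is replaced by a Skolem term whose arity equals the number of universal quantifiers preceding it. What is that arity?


Quantifier prefix: forall x forall y forall z exists u exists v exists w exists s exists t
'w' is existentially quantified at position 6.
Universal variables preceding it: x, y, z
Skolem function arity = 3

3


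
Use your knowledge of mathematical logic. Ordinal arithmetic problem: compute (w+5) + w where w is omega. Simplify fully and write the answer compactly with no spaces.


Compute (w+5) + w.
Ordinal + is associative but NOT commutative; for finite n>0, n + w = w but w + n stays w+n.
(w+5) + w = w + (5+w) = w + w = w*2 (the finite tail 5 is absorbed by the right w).
Result = w*2

w*2


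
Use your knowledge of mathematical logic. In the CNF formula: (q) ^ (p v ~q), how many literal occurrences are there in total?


Counting literals in each clause:
Clause 1: 1 literal(s)
Clause 2: 2 literal(s)
Total = 3

3


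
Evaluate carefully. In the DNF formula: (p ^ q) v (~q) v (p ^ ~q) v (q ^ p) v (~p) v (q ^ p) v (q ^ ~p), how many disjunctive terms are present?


A DNF formula is a disjunction of terms (conjunctions).
Terms are separated by v.
Counting the disjuncts: 7 terms.

7


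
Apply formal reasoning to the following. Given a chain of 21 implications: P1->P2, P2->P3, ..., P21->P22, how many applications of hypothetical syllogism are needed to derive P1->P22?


With 21 implications in a chain connecting 22 propositions:
P1->P2, P2->P3, ..., P21->P22
Steps needed = (number of implications) - 1 = 21 - 1 = 20

20


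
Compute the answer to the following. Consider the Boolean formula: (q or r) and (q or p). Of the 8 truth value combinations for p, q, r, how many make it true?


Evaluate all 8 assignments for p, q, r:
p=0, q=0, r=0: 0
p=0, q=0, r=1: 0
p=0, q=1, r=0: 1
p=0, q=1, r=1: 1
p=1, q=0, r=0: 0
p=1, q=0, r=1: 1
p=1, q=1, r=0: 1
p=1, q=1, r=1: 1
Satisfying count = 5

5


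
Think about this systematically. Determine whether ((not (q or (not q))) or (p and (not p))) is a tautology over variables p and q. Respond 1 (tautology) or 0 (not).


Check all 4 assignments:
p=0, q=0: 0
p=0, q=1: 0
p=1, q=0: 0
p=1, q=1: 0
Satisfying count = 0/4.
Tautology iff count = 4: no.

0


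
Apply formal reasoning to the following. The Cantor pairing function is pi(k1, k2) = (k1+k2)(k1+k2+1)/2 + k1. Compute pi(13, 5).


k1 + k2 = 18
(k1+k2)(k1+k2+1)/2 = 18 * 19 / 2 = 171
pi = 171 + 13 = 184

184


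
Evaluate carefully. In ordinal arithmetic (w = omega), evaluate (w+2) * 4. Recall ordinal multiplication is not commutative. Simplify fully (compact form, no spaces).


Compute (w+2) * 4.
Ordinal * is associative and left-distributive over +, but NOT commutative; for finite n>1, n*w = w but w*n stays w*n.
(w+2) * 4 = (w+2) repeated 4 times. Each intermediate +2 is absorbed by the following w; only the last survives: w*4+2.
Result = w*4+2

w*4+2


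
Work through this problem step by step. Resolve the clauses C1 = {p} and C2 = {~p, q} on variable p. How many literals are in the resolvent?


Remove p from C1 and ~p from C2.
C1 remainder: {}
C2 remainder: {q}
Union (resolvent): {q}
Resolvent has 1 literal(s).

1


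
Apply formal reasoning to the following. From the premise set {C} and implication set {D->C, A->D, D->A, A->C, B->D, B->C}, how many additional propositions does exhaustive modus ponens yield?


Initial facts: {C}
Apply modus ponens to closure:
  (no implication fires)
Final known: {C}
New propositions: {(none)}
Count = 0

0


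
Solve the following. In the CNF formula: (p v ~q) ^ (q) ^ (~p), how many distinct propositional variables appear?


Identify each variable that appears in the formula.
Variables found: p, q
Count = 2

2


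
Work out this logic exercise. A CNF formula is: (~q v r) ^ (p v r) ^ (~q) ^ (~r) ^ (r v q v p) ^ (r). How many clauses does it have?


A CNF formula is a conjunction of clauses.
Clauses are separated by ^.
Counting the conjuncts: 6 clauses.

6


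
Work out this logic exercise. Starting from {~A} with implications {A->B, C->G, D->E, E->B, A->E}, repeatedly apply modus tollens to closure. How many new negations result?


Initial negated facts: {~A}
Apply modus tollens to closure:
  (no implication fires)
Final negated: {~A}
New negations: {(none)}
Count = 0

0


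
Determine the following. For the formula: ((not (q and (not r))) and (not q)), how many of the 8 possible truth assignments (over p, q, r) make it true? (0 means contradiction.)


Check all 8 assignments:
p=0, q=0, r=0: 1
p=0, q=0, r=1: 1
p=0, q=1, r=0: 0
p=0, q=1, r=1: 0
p=1, q=0, r=0: 1
p=1, q=0, r=1: 1
p=1, q=1, r=0: 0
p=1, q=1, r=1: 0
Count of True = 4

4


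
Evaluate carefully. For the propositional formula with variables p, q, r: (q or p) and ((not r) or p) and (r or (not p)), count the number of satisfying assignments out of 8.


Evaluate all 8 assignments for p, q, r:
p=0, q=0, r=0: 0
p=0, q=0, r=1: 0
p=0, q=1, r=0: 1
p=0, q=1, r=1: 0
p=1, q=0, r=0: 0
p=1, q=0, r=1: 1
p=1, q=1, r=0: 0
p=1, q=1, r=1: 1
Satisfying count = 3

3


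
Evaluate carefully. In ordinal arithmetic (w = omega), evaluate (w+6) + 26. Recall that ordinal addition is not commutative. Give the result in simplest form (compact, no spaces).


Compute (w+6) + 26.
Ordinal + is associative but NOT commutative; for finite n>0, n + w = w but w + n stays w+n.
By associativity: (w+6) + 26 = w + (6+26) = w+32.
Result = w+32

w+32


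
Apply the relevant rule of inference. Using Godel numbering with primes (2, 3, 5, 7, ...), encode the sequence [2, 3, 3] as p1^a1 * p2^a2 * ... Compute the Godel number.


Encode each element as an exponent of the corresponding prime:
  2^2 = 4
  3^3 = 27
  5^3 = 125
Product = 4 * 27 * 125 = 13500

13500


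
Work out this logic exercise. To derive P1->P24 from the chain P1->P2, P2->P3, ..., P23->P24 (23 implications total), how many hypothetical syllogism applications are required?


With 23 implications in a chain connecting 24 propositions:
P1->P2, P2->P3, ..., P23->P24
Steps needed = (number of implications) - 1 = 23 - 1 = 22

22


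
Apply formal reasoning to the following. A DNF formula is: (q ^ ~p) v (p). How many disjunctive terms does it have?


A DNF formula is a disjunction of terms (conjunctions).
Terms are separated by v.
Counting the disjuncts: 2 terms.

2


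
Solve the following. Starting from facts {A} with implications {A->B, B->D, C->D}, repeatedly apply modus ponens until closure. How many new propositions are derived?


Initial facts: {A}
Apply modus ponens to closure:
  A and A->B  =>  B
  B and B->D  =>  D
Final known: {A, B, D}
New propositions: {B, D}
Count = 2

2


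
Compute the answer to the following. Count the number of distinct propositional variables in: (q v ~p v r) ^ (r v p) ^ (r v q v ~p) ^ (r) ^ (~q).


Identify each variable that appears in the formula.
Variables found: p, q, r
Count = 3

3


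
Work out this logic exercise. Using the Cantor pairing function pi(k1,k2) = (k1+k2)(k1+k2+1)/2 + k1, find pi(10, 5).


k1 + k2 = 15
(k1+k2)(k1+k2+1)/2 = 15 * 16 / 2 = 120
pi = 120 + 10 = 130

130


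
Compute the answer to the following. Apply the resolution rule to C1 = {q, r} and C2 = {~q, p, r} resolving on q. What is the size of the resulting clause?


Remove q from C1 and ~q from C2.
C1 remainder: {r}
C2 remainder: {p, r}
Union (resolvent): {p, r}
Resolvent has 2 literal(s).

2


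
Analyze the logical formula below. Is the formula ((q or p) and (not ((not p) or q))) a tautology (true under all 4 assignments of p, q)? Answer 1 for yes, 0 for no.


Check all 4 assignments:
p=0, q=0: 0
p=0, q=1: 0
p=1, q=0: 1
p=1, q=1: 0
Satisfying count = 1/4.
Tautology iff count = 4: no.

0


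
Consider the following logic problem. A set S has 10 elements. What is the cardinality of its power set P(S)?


The power set of a set with n elements has 2^n elements.
|P(S)| = 2^10 = 1024

1024


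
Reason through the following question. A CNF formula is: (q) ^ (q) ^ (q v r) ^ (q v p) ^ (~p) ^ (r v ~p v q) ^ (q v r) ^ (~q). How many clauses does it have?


A CNF formula is a conjunction of clauses.
Clauses are separated by ^.
Counting the conjuncts: 8 clauses.

8


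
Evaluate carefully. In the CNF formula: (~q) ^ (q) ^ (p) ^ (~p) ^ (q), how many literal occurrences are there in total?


Counting literals in each clause:
Clause 1: 1 literal(s)
Clause 2: 1 literal(s)
Clause 3: 1 literal(s)
Clause 4: 1 literal(s)
Clause 5: 1 literal(s)
Total = 5

5


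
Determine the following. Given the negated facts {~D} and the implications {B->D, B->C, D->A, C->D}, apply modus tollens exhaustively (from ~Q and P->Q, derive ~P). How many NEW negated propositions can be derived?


Initial negated facts: {~D}
Apply modus tollens to closure:
  ~D and B->D  =>  ~B
  ~D and C->D  =>  ~C
Final negated: {~B, ~C, ~D}
New negations: {~B, ~C}
Count = 2

2


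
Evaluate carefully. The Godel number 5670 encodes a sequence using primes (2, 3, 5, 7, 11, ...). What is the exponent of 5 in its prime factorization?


Factorize 5670 by dividing by 5 repeatedly.
Division steps: 5 divides 5670 exactly 1 time(s).
Exponent of 5 = 1

1


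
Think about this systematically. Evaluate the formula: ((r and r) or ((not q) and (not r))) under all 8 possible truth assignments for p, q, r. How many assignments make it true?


Check all 8 assignments:
p=0, q=0, r=0: 1
p=0, q=0, r=1: 1
p=0, q=1, r=0: 0
p=0, q=1, r=1: 1
p=1, q=0, r=0: 1
p=1, q=0, r=1: 1
p=1, q=1, r=0: 0
p=1, q=1, r=1: 1
Count of True = 6

6
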